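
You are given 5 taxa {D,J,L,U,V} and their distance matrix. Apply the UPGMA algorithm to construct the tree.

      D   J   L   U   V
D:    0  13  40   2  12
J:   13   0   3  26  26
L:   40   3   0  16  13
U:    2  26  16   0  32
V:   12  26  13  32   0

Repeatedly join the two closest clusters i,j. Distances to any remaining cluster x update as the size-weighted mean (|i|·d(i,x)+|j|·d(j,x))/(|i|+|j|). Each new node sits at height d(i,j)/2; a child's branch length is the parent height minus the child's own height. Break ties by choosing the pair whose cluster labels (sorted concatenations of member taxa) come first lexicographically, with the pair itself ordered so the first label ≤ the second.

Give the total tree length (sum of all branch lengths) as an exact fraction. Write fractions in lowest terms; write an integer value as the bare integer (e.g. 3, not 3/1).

425/12

1. join D+U (d=2) ⇒ DU; edges |D|=1, |U|=1
  updated: d(DU,J)=39/2, d(DU,L)=28, d(DU,V)=22
2. join J+L (d=3) ⇒ JL; edges |J|=3/2, |L|=3/2
  updated: d(DU,JL)=95/4, d(JL,V)=39/2
3. join JL+V (d=39/2) ⇒ JLV; edges |JL|=33/4, |V|=39/4
  updated: d(DU,JLV)=139/6
4. join DU+JLV (d=139/6) ⇒ DJLUV; edges |DU|=127/12, |JLV|=11/6
final tree: ((D:1,U:1):127/12,((J:3/2,L:3/2):33/4,V:39/4):11/6)
total length: 425/12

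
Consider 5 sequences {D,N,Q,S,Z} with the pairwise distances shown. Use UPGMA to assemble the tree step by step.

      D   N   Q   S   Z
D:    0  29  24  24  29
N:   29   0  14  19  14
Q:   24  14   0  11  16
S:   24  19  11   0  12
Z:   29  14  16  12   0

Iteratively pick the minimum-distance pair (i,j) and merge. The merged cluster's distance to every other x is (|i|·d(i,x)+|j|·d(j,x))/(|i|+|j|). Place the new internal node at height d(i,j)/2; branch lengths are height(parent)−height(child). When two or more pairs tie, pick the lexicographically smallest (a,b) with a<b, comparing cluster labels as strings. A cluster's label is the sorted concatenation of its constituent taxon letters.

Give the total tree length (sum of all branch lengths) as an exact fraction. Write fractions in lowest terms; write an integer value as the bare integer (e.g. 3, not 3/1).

step 1: merge (Q,S) at d=11; branch lengths Q→11/2, S→11/2; new cluster QS
  updated: d(D,QS)=24, d(N,QS)=33/2, d(QS,Z)=14
step 2: merge (N,Z) at d=14; branch lengths N→7, Z→7; new cluster NZ
  updated: d(D,NZ)=29, d(NZ,QS)=61/4
step 3: merge (NZ,QS) at d=61/4; branch lengths NZ→5/8, QS→17/8; new cluster NQSZ
  updated: d(D,NQSZ)=53/2
step 4: merge (D,NQSZ) at d=53/2; branch lengths D→53/4, NQSZ→45/8; new cluster DNQSZ
final tree: (D:53/4,((N:7,Z:7):5/8,(Q:11/2,S:11/2):17/8):45/8)
total length: 373/8

373/8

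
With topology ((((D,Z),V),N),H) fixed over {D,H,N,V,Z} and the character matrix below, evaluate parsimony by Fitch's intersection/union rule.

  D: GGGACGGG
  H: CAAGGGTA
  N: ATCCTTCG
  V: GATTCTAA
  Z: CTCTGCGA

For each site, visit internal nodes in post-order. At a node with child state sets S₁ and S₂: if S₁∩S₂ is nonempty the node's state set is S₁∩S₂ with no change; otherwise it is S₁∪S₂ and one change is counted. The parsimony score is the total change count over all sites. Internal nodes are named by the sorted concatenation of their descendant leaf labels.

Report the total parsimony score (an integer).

DZ@0: {G} ∪ {C} = {C,G} (union, +1)
DVZ@0: {C,G} ∩ {G} = {G} (intersection, +0)
DNVZ@0: {G} ∪ {A} = {A,G} (union, +1)
DHNVZ@0: {A,G} ∪ {C} = {A,C,G} (union, +1)
DZ@1: {G} ∪ {T} = {G,T} (union, +1)
DVZ@1: {G,T} ∪ {A} = {A,G,T} (union, +1)
DNVZ@1: {A,G,T} ∩ {T} = {T} (intersection, +0)
DHNVZ@1: {T} ∪ {A} = {A,T} (union, +1)
DZ@2: {G} ∪ {C} = {C,G} (union, +1)
DVZ@2: {C,G} ∪ {T} = {C,G,T} (union, +1)
DNVZ@2: {C,G,T} ∩ {C} = {C} (intersection, +0)
DHNVZ@2: {C} ∪ {A} = {A,C} (union, +1)
DZ@3: {A} ∪ {T} = {A,T} (union, +1)
DVZ@3: {A,T} ∩ {T} = {T} (intersection, +0)
DNVZ@3: {T} ∪ {C} = {C,T} (union, +1)
DHNVZ@3: {C,T} ∪ {G} = {C,G,T} (union, +1)
DZ@4: {C} ∪ {G} = {C,G} (union, +1)
DVZ@4: {C,G} ∩ {C} = {C} (intersection, +0)
DNVZ@4: {C} ∪ {T} = {C,T} (union, +1)
DHNVZ@4: {C,T} ∪ {G} = {C,G,T} (union, +1)
DZ@5: {G} ∪ {C} = {C,G} (union, +1)
DVZ@5: {C,G} ∪ {T} = {C,G,T} (union, +1)
DNVZ@5: {C,G,T} ∩ {T} = {T} (intersection, +0)
DHNVZ@5: {T} ∪ {G} = {G,T} (union, +1)
DZ@6: {G} ∩ {G} = {G} (intersection, +0)
DVZ@6: {G} ∪ {A} = {A,G} (union, +1)
DNVZ@6: {A,G} ∪ {C} = {A,C,G} (union, +1)
DHNVZ@6: {A,C,G} ∪ {T} = {A,C,G,T} (union, +1)
DZ@7: {G} ∪ {A} = {A,G} (union, +1)
DVZ@7: {A,G} ∩ {A} = {A} (intersection, +0)
DNVZ@7: {A} ∪ {G} = {A,G} (union, +1)
DHNVZ@7: {A,G} ∩ {A} = {A} (intersection, +0)
per-site changes: [3, 3, 3, 3, 3, 3, 3, 2]; total = 23

23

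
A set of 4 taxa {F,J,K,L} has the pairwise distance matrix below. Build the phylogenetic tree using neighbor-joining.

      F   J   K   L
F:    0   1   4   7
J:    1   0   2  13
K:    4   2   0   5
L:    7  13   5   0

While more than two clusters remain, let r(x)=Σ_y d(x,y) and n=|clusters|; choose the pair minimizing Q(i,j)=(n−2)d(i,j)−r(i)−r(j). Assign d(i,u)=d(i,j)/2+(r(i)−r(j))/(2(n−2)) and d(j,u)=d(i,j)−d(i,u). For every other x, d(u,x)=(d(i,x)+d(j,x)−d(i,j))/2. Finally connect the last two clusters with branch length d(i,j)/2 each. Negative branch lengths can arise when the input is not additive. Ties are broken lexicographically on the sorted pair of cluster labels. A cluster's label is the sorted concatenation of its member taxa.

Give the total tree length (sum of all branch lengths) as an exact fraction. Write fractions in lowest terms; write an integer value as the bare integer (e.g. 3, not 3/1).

iteration 1: select F,J (d=1, Q=-26); attach at lengths (-1/2, 3/2); label the merged cluster FJ
  updated: d(FJ,K)=5/2, d(FJ,L)=19/2
iteration 2: select FJ,K (d=5/2, Q=-17); attach at lengths (7/2, -1); label the merged cluster FJK
  updated: d(FJK,L)=6
iteration 3: select FJK,L (d=6); attach at lengths (3, 3); label the merged cluster FJKL
final tree: (((F:-1/2,J:3/2):7/2,K:-1):3,L:3)
total length: 19/2

19/2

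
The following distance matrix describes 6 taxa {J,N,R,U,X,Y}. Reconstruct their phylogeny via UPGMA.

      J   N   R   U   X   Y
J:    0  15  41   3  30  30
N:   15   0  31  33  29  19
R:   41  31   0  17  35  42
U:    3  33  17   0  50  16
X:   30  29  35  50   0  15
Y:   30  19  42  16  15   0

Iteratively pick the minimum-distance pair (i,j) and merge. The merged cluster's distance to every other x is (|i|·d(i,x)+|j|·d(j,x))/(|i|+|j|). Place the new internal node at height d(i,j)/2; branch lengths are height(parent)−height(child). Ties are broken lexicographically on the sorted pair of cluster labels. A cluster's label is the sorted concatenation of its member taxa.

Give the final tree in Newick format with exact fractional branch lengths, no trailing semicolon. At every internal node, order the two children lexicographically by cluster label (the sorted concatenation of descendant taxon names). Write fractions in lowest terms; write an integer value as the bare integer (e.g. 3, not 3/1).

((((J:3/2,U:3/2):21/2,N:12):5/2,(X:15/2,Y:15/2):7):21/10,R:83/5)

1. join J+U (d=3) ⇒ JU; edges |J|=3/2, |U|=3/2
  updated: d(JU,N)=24, d(JU,R)=29, d(JU,X)=40, d(JU,Y)=23
2. join X+Y (d=15) ⇒ XY; edges |X|=15/2, |Y|=15/2
  updated: d(JU,XY)=63/2, d(N,XY)=24, d(R,XY)=77/2
3. join JU+N (d=24) ⇒ JNU; edges |JU|=21/2, |N|=12
  updated: d(JNU,R)=89/3, d(JNU,XY)=29
4. join JNU+XY (d=29) ⇒ JNUXY; edges |JNU|=5/2, |XY|=7
  updated: d(JNUXY,R)=166/5
5. join JNUXY+R (d=166/5) ⇒ JNRUXY; edges |JNUXY|=21/10, |R|=83/5
final tree: ((((J:3/2,U:3/2):21/2,N:12):5/2,(X:15/2,Y:15/2):7):21/10,R:83/5)
total length: 687/10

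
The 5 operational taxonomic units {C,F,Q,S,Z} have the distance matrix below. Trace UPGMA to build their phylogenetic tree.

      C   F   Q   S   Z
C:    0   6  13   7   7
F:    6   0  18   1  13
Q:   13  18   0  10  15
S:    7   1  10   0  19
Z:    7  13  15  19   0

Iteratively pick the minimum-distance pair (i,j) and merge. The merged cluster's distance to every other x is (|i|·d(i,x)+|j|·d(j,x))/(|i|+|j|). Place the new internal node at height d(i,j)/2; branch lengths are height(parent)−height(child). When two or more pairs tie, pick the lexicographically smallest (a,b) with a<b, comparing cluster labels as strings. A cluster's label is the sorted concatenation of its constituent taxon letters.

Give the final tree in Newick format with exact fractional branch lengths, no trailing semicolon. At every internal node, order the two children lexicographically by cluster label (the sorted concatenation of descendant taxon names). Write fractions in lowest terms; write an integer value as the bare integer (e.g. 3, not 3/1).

step 1: merge (F,S) at d=1; branch lengths F→1/2, S→1/2; new cluster FS
  updated: d(C,FS)=13/2, d(FS,Q)=14, d(FS,Z)=16
step 2: merge (C,FS) at d=13/2; branch lengths C→13/4, FS→11/4; new cluster CFS
  updated: d(CFS,Q)=41/3, d(CFS,Z)=13
step 3: merge (CFS,Z) at d=13; branch lengths CFS→13/4, Z→13/2; new cluster CFSZ
  updated: d(CFSZ,Q)=14
step 4: merge (CFSZ,Q) at d=14; branch lengths CFSZ→1/2, Q→7; new cluster CFQSZ
final tree: (((C:13/4,(F:1/2,S:1/2):11/4):13/4,Z:13/2):1/2,Q:7)
total length: 97/4

(((C:13/4,(F:1/2,S:1/2):11/4):13/4,Z:13/2):1/2,Q:7)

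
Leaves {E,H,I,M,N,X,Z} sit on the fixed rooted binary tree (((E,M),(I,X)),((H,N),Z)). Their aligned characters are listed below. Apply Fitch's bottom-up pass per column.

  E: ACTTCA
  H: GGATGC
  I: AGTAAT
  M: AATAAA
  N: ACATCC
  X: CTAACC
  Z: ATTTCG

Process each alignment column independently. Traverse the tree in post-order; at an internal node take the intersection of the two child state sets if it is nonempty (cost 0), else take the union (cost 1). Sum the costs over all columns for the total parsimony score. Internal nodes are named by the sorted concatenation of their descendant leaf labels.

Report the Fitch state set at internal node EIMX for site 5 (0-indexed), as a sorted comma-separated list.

A,C,T

site 0, node EM: E={A} ∩ M={A} → {A} (+0)
site 0, node IX: I={A} ∪ X={C} → {A,C} (+1)
site 0, node EIMX: EM={A} ∩ IX={A,C} → {A} (+0)
site 0, node HN: H={G} ∪ N={A} → {A,G} (+1)
site 0, node HNZ: HN={A,G} ∩ Z={A} → {A} (+0)
site 0, node EHIMNXZ: EIMX={A} ∩ HNZ={A} → {A} (+0)
site 1, node EM: E={C} ∪ M={A} → {A,C} (+1)
site 1, node IX: I={G} ∪ X={T} → {G,T} (+1)
site 1, node EIMX: EM={A,C} ∪ IX={G,T} → {A,C,G,T} (+1)
site 1, node HN: H={G} ∪ N={C} → {C,G} (+1)
site 1, node HNZ: HN={C,G} ∪ Z={T} → {C,G,T} (+1)
site 1, node EHIMNXZ: EIMX={A,C,G,T} ∩ HNZ={C,G,T} → {C,G,T} (+0)
site 2, node EM: E={T} ∩ M={T} → {T} (+0)
site 2, node IX: I={T} ∪ X={A} → {A,T} (+1)
site 2, node EIMX: EM={T} ∩ IX={A,T} → {T} (+0)
site 2, node HN: H={A} ∩ N={A} → {A} (+0)
site 2, node HNZ: HN={A} ∪ Z={T} → {A,T} (+1)
site 2, node EHIMNXZ: EIMX={T} ∩ HNZ={A,T} → {T} (+0)
site 3, node EM: E={T} ∪ M={A} → {A,T} (+1)
site 3, node IX: I={A} ∩ X={A} → {A} (+0)
site 3, node EIMX: EM={A,T} ∩ IX={A} → {A} (+0)
site 3, node HN: H={T} ∩ N={T} → {T} (+0)
site 3, node HNZ: HN={T} ∩ Z={T} → {T} (+0)
site 3, node EHIMNXZ: EIMX={A} ∪ HNZ={T} → {A,T} (+1)
site 4, node EM: E={C} ∪ M={A} → {A,C} (+1)
site 4, node IX: I={A} ∪ X={C} → {A,C} (+1)
site 4, node EIMX: EM={A,C} ∩ IX={A,C} → {A,C} (+0)
site 4, node HN: H={G} ∪ N={C} → {C,G} (+1)
site 4, node HNZ: HN={C,G} ∩ Z={C} → {C} (+0)
site 4, node EHIMNXZ: EIMX={A,C} ∩ HNZ={C} → {C} (+0)
site 5, node EM: E={A} ∩ M={A} → {A} (+0)
site 5, node IX: I={T} ∪ X={C} → {C,T} (+1)
site 5, node EIMX: EM={A} ∪ IX={C,T} → {A,C,T} (+1)
site 5, node HN: H={C} ∩ N={C} → {C} (+0)
site 5, node HNZ: HN={C} ∪ Z={G} → {C,G} (+1)
site 5, node EHIMNXZ: EIMX={A,C,T} ∩ HNZ={C,G} → {C} (+0)
per-site changes: [2, 5, 2, 2, 3, 3]; total = 17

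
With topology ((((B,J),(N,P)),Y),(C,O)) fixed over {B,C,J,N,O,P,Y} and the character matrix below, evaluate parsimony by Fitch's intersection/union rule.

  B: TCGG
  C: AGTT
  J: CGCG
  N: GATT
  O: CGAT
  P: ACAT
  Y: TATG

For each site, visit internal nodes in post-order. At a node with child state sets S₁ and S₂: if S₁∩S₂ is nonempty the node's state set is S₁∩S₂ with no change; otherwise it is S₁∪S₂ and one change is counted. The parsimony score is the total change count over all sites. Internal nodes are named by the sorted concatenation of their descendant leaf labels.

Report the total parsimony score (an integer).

15

BJ@0: {T} ∪ {C} = {C,T} (union, +1)
NP@0: {G} ∪ {A} = {A,G} (union, +1)
BJNP@0: {C,T} ∪ {A,G} = {A,C,G,T} (union, +1)
BJNPY@0: {A,C,G,T} ∩ {T} = {T} (intersection, +0)
CO@0: {A} ∪ {C} = {A,C} (union, +1)
BCJNOPY@0: {T} ∪ {A,C} = {A,C,T} (union, +1)
BJ@1: {C} ∪ {G} = {C,G} (union, +1)
NP@1: {A} ∪ {C} = {A,C} (union, +1)
BJNP@1: {C,G} ∩ {A,C} = {C} (intersection, +0)
BJNPY@1: {C} ∪ {A} = {A,C} (union, +1)
CO@1: {G} ∩ {G} = {G} (intersection, +0)
BCJNOPY@1: {A,C} ∪ {G} = {A,C,G} (union, +1)
BJ@2: {G} ∪ {C} = {C,G} (union, +1)
NP@2: {T} ∪ {A} = {A,T} (union, +1)
BJNP@2: {C,G} ∪ {A,T} = {A,C,G,T} (union, +1)
BJNPY@2: {A,C,G,T} ∩ {T} = {T} (intersection, +0)
CO@2: {T} ∪ {A} = {A,T} (union, +1)
BCJNOPY@2: {T} ∩ {A,T} = {T} (intersection, +0)
BJ@3: {G} ∩ {G} = {G} (intersection, +0)
NP@3: {T} ∩ {T} = {T} (intersection, +0)
BJNP@3: {G} ∪ {T} = {G,T} (union, +1)
BJNPY@3: {G,T} ∩ {G} = {G} (intersection, +0)
CO@3: {T} ∩ {T} = {T} (intersection, +0)
BCJNOPY@3: {G} ∪ {T} = {G,T} (union, +1)
per-site changes: [5, 4, 4, 2]; total = 15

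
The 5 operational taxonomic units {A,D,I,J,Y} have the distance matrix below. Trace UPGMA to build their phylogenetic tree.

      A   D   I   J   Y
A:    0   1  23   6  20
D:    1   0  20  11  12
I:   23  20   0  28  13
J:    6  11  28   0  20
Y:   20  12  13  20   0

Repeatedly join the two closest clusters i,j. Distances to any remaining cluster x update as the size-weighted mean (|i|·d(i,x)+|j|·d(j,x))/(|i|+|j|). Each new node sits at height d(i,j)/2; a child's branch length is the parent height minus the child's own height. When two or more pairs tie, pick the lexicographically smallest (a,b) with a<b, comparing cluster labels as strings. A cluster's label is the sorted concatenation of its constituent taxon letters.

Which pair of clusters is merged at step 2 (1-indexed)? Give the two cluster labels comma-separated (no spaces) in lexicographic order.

iteration 1: select A,D (d=1); attach at lengths (1/2, 1/2); label the merged cluster AD
  updated: d(AD,I)=43/2, d(AD,J)=17/2, d(AD,Y)=16
iteration 2: select AD,J (d=17/2); attach at lengths (15/4, 17/4); label the merged cluster ADJ
  updated: d(ADJ,I)=71/3, d(ADJ,Y)=52/3
iteration 3: select I,Y (d=13); attach at lengths (13/2, 13/2); label the merged cluster IY
  updated: d(ADJ,IY)=41/2
iteration 4: select ADJ,IY (d=41/2); attach at lengths (6, 15/4); label the merged cluster ADIJY
final tree: (((A:1/2,D:1/2):15/4,J:17/4):6,(I:13/2,Y:13/2):15/4)
total length: 127/4

AD,J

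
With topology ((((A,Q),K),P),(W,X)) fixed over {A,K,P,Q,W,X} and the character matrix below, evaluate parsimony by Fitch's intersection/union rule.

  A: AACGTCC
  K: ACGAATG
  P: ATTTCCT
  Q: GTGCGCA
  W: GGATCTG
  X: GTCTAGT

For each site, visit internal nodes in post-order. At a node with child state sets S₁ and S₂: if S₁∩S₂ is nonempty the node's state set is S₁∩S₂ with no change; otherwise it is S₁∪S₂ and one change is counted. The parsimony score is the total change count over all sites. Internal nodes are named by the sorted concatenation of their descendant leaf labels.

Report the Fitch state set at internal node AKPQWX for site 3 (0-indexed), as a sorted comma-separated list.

T

AQ@0: {A} ∪ {G} = {A,G} (union, +1)
AKQ@0: {A,G} ∩ {A} = {A} (intersection, +0)
AKPQ@0: {A} ∩ {A} = {A} (intersection, +0)
WX@0: {G} ∩ {G} = {G} (intersection, +0)
AKPQWX@0: {A} ∪ {G} = {A,G} (union, +1)
AQ@1: {A} ∪ {T} = {A,T} (union, +1)
AKQ@1: {A,T} ∪ {C} = {A,C,T} (union, +1)
AKPQ@1: {A,C,T} ∩ {T} = {T} (intersection, +0)
WX@1: {G} ∪ {T} = {G,T} (union, +1)
AKPQWX@1: {T} ∩ {G,T} = {T} (intersection, +0)
AQ@2: {C} ∪ {G} = {C,G} (union, +1)
AKQ@2: {C,G} ∩ {G} = {G} (intersection, +0)
AKPQ@2: {G} ∪ {T} = {G,T} (union, +1)
WX@2: {A} ∪ {C} = {A,C} (union, +1)
AKPQWX@2: {G,T} ∪ {A,C} = {A,C,G,T} (union, +1)
AQ@3: {G} ∪ {C} = {C,G} (union, +1)
AKQ@3: {C,G} ∪ {A} = {A,C,G} (union, +1)
AKPQ@3: {A,C,G} ∪ {T} = {A,C,G,T} (union, +1)
WX@3: {T} ∩ {T} = {T} (intersection, +0)
AKPQWX@3: {A,C,G,T} ∩ {T} = {T} (intersection, +0)
AQ@4: {T} ∪ {G} = {G,T} (union, +1)
AKQ@4: {G,T} ∪ {A} = {A,G,T} (union, +1)
AKPQ@4: {A,G,T} ∪ {C} = {A,C,G,T} (union, +1)
WX@4: {C} ∪ {A} = {A,C} (union, +1)
AKPQWX@4: {A,C,G,T} ∩ {A,C} = {A,C} (intersection, +0)
AQ@5: {C} ∩ {C} = {C} (intersection, +0)
AKQ@5: {C} ∪ {T} = {C,T} (union, +1)
AKPQ@5: {C,T} ∩ {C} = {C} (intersection, +0)
WX@5: {T} ∪ {G} = {G,T} (union, +1)
AKPQWX@5: {C} ∪ {G,T} = {C,G,T} (union, +1)
AQ@6: {C} ∪ {A} = {A,C} (union, +1)
AKQ@6: {A,C} ∪ {G} = {A,C,G} (union, +1)
AKPQ@6: {A,C,G} ∪ {T} = {A,C,G,T} (union, +1)
WX@6: {G} ∪ {T} = {G,T} (union, +1)
AKPQWX@6: {A,C,G,T} ∩ {G,T} = {G,T} (intersection, +0)
per-site changes: [2, 3, 4, 3, 4, 3, 4]; total = 23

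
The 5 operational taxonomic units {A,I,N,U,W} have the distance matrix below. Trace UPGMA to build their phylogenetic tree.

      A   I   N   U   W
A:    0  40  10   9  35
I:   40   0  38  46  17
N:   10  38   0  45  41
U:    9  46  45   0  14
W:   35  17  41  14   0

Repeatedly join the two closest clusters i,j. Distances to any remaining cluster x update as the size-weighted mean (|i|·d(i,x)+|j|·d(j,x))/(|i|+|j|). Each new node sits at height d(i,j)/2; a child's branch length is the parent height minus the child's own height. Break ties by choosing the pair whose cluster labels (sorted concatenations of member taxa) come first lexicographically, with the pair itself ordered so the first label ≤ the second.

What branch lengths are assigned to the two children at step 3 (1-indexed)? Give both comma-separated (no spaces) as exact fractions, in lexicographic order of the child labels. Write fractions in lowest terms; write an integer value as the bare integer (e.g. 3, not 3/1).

1. join A+U (d=9) ⇒ AU; edges |A|=9/2, |U|=9/2
  updated: d(AU,I)=43, d(AU,N)=55/2, d(AU,W)=49/2
2. join I+W (d=17) ⇒ IW; edges |I|=17/2, |W|=17/2
  updated: d(AU,IW)=135/4, d(IW,N)=79/2
3. join AU+N (d=55/2) ⇒ ANU; edges |AU|=37/4, |N|=55/4
  updated: d(ANU,IW)=107/3
4. join ANU+IW (d=107/3) ⇒ AINUW; edges |ANU|=49/12, |IW|=28/3
final tree: (((A:9/2,U:9/2):37/4,N:55/4):49/12,(I:17/2,W:17/2):28/3)
total length: 749/12

37/4,55/4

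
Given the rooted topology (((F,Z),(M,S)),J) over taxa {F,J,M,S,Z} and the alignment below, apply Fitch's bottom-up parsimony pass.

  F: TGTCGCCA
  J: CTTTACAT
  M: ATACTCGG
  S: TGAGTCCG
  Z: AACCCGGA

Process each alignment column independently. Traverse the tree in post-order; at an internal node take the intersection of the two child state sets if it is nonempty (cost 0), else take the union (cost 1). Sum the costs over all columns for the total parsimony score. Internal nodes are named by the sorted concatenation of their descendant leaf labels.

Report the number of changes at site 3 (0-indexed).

site 0, node FZ: F={T} ∪ Z={A} → {A,T} (+1)
site 0, node MS: M={A} ∪ S={T} → {A,T} (+1)
site 0, node FMSZ: FZ={A,T} ∩ MS={A,T} → {A,T} (+0)
site 0, node FJMSZ: FMSZ={A,T} ∪ J={C} → {A,C,T} (+1)
site 1, node FZ: F={G} ∪ Z={A} → {A,G} (+1)
site 1, node MS: M={T} ∪ S={G} → {G,T} (+1)
site 1, node FMSZ: FZ={A,G} ∩ MS={G,T} → {G} (+0)
site 1, node FJMSZ: FMSZ={G} ∪ J={T} → {G,T} (+1)
site 2, node FZ: F={T} ∪ Z={C} → {C,T} (+1)
site 2, node MS: M={A} ∩ S={A} → {A} (+0)
site 2, node FMSZ: FZ={C,T} ∪ MS={A} → {A,C,T} (+1)
site 2, node FJMSZ: FMSZ={A,C,T} ∩ J={T} → {T} (+0)
site 3, node FZ: F={C} ∩ Z={C} → {C} (+0)
site 3, node MS: M={C} ∪ S={G} → {C,G} (+1)
site 3, node FMSZ: FZ={C} ∩ MS={C,G} → {C} (+0)
site 3, node FJMSZ: FMSZ={C} ∪ J={T} → {C,T} (+1)
site 4, node FZ: F={G} ∪ Z={C} → {C,G} (+1)
site 4, node MS: M={T} ∩ S={T} → {T} (+0)
site 4, node FMSZ: FZ={C,G} ∪ MS={T} → {C,G,T} (+1)
site 4, node FJMSZ: FMSZ={C,G,T} ∪ J={A} → {A,C,G,T} (+1)
site 5, node FZ: F={C} ∪ Z={G} → {C,G} (+1)
site 5, node MS: M={C} ∩ S={C} → {C} (+0)
site 5, node FMSZ: FZ={C,G} ∩ MS={C} → {C} (+0)
site 5, node FJMSZ: FMSZ={C} ∩ J={C} → {C} (+0)
site 6, node FZ: F={C} ∪ Z={G} → {C,G} (+1)
site 6, node MS: M={G} ∪ S={C} → {C,G} (+1)
site 6, node FMSZ: FZ={C,G} ∩ MS={C,G} → {C,G} (+0)
site 6, node FJMSZ: FMSZ={C,G} ∪ J={A} → {A,C,G} (+1)
site 7, node FZ: F={A} ∩ Z={A} → {A} (+0)
site 7, node MS: M={G} ∩ S={G} → {G} (+0)
site 7, node FMSZ: FZ={A} ∪ MS={G} → {A,G} (+1)
site 7, node FJMSZ: FMSZ={A,G} ∪ J={T} → {A,G,T} (+1)
per-site changes: [3, 3, 2, 2, 3, 1, 3, 2]; total = 19

2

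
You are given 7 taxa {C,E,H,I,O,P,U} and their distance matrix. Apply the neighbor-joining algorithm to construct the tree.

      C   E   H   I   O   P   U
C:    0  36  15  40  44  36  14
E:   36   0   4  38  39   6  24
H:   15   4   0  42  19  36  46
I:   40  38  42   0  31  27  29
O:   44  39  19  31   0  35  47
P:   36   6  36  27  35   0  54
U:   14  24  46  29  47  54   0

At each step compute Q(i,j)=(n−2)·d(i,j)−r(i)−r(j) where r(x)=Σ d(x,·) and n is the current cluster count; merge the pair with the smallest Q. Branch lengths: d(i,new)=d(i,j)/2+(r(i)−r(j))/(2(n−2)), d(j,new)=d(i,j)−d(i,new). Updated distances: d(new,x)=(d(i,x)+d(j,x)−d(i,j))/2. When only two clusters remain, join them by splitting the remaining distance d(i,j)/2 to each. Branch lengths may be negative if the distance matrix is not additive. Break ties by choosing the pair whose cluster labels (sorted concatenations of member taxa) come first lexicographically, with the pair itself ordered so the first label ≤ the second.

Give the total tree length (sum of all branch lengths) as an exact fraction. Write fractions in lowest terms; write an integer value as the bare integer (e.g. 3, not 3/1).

697/8

step 1: merge (C,U) at d=14, Q=-329; branch lengths C→41/10, U→99/10; new cluster CU
  updated: d(CU,E)=23, d(CU,H)=47/2, d(CU,I)=55/2, d(CU,O)=77/2, d(CU,P)=38
step 2: merge (E,P) at d=6, Q=-228; branch lengths E→-1, P→7; new cluster EP
  updated: d(CU,EP)=55/2, d(EP,H)=17, d(EP,I)=59/2, d(EP,O)=34
step 3: merge (H,O) at d=19, Q=-167; branch lengths H→6, O→13; new cluster HO
  updated: d(CU,HO)=43/2, d(EP,HO)=16, d(HO,I)=27
step 4: merge (CU,I) at d=55/2, Q=-211/2; branch lengths CU→95/8, I→125/8; new cluster CIU
  updated: d(CIU,EP)=59/4, d(CIU,HO)=21/2
step 5: merge (CIU,EP) at d=59/4, Q=-165/4; branch lengths CIU→37/8, EP→81/8; new cluster CEIPU
  updated: d(CEIPU,HO)=47/8
step 6: merge (CEIPU,HO) at d=47/8; branch lengths CEIPU→47/16, HO→47/16; new cluster CEHIOPU
final tree: ((((C:41/10,U:99/10):95/8,I:125/8):37/8,(E:-1,P:7):81/8):47/16,(H:6,O:13):47/16)
total length: 697/8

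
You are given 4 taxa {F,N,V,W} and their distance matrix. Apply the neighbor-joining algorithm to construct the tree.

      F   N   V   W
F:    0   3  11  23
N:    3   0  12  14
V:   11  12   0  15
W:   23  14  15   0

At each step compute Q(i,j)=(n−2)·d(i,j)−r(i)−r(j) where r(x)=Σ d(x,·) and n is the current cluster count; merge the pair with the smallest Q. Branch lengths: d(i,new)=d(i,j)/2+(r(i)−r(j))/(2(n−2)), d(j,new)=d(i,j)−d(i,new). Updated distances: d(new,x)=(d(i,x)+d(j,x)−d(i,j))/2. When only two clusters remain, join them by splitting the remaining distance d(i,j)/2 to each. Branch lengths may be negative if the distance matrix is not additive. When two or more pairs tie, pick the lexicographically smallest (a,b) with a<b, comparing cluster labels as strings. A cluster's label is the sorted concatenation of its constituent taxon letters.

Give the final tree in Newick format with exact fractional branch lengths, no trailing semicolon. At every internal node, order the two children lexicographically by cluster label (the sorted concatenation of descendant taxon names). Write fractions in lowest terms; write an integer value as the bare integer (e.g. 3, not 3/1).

(((F:7/2,N:-1/2):6,V:4):11/2,W:11/2)

1. join F+N (d=3, Q=-60) ⇒ FN; edges |F|=7/2, |N|=-1/2
  updated: d(FN,V)=10, d(FN,W)=17
2. join FN+V (d=10, Q=-42) ⇒ FNV; edges |FN|=6, |V|=4
  updated: d(FNV,W)=11
3. join FNV+W (d=11) ⇒ FNVW; edges |FNV|=11/2, |W|=11/2
final tree: (((F:7/2,N:-1/2):6,V:4):11/2,W:11/2)
total length: 24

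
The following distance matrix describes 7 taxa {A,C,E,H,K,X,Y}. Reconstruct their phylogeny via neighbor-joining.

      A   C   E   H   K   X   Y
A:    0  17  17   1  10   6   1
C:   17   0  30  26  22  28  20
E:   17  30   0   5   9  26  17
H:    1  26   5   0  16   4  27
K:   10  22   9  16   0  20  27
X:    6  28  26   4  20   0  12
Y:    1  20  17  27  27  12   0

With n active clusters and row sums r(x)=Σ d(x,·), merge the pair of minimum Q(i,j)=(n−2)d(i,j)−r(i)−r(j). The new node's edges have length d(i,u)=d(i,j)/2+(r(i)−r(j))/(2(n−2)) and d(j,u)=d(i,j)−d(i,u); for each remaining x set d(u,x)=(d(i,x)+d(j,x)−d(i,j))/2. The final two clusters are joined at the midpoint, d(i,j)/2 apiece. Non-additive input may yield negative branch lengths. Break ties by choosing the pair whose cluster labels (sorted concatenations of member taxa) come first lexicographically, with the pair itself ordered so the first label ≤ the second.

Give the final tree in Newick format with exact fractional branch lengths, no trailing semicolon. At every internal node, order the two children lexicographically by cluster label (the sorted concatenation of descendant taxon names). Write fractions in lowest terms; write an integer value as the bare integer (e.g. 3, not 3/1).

step 1: merge (E,K) at d=9, Q=-163; branch lengths E→9/2, K→9/2; new cluster EK
  updated: d(A,EK)=9, d(C,EK)=43/2, d(EK,H)=6, d(EK,X)=37/2, d(EK,Y)=35/2
step 2: merge (H,X) at d=4, Q=-233/2; branch lengths H→23/16, X→41/16; new cluster HX
  updated: d(A,HX)=3/2, d(C,HX)=25, d(EK,HX)=41/4, d(HX,Y)=35/2
step 3: merge (EK,HX) at d=41/4, Q=-327/4; branch lengths EK→139/24, HX→107/24; new cluster EHKX
  updated: d(A,EHKX)=1/8, d(C,EHKX)=145/8, d(EHKX,Y)=99/8
step 4: merge (A,Y) at d=1, Q=-99/2; branch lengths A→-53/16, Y→69/16; new cluster AY
  updated: d(AY,C)=18, d(AY,EHKX)=23/4
step 5: merge (AY,C) at d=18, Q=-335/8; branch lengths AY→45/16, C→243/16; new cluster ACY
  updated: d(ACY,EHKX)=47/16
step 6: merge (ACY,EHKX) at d=47/16; branch lengths ACY→47/32, EHKX→47/32; new cluster ACEHKXY
final tree: (((A:-53/16,Y:69/16):45/16,C:243/16):47/32,((E:9/2,K:9/2):139/24,(H:23/16,X:41/16):107/24):47/32)
total length: 723/16

(((A:-53/16,Y:69/16):45/16,C:243/16):47/32,((E:9/2,K:9/2):139/24,(H:23/16,X:41/16):107/24):47/32)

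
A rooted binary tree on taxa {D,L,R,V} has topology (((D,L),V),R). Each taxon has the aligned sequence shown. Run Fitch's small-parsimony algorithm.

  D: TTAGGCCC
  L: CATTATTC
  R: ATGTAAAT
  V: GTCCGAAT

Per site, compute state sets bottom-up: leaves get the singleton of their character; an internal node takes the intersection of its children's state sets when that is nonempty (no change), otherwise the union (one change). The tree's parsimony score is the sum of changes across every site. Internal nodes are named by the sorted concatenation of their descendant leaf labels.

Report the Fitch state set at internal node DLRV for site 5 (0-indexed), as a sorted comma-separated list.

[col 0] DL: children D:{T}, L:{C} ∪→ {C,T}; cost 1
[col 0] DLV: children DL:{C,T}, V:{G} ∪→ {C,G,T}; cost 1
[col 0] DLRV: children DLV:{C,G,T}, R:{A} ∪→ {A,C,G,T}; cost 1
[col 1] DL: children D:{T}, L:{A} ∪→ {A,T}; cost 1
[col 1] DLV: children DL:{A,T}, V:{T} ∩→ {T}; cost 0
[col 1] DLRV: children DLV:{T}, R:{T} ∩→ {T}; cost 0
[col 2] DL: children D:{A}, L:{T} ∪→ {A,T}; cost 1
[col 2] DLV: children DL:{A,T}, V:{C} ∪→ {A,C,T}; cost 1
[col 2] DLRV: children DLV:{A,C,T}, R:{G} ∪→ {A,C,G,T}; cost 1
[col 3] DL: children D:{G}, L:{T} ∪→ {G,T}; cost 1
[col 3] DLV: children DL:{G,T}, V:{C} ∪→ {C,G,T}; cost 1
[col 3] DLRV: children DLV:{C,G,T}, R:{T} ∩→ {T}; cost 0
[col 4] DL: children D:{G}, L:{A} ∪→ {A,G}; cost 1
[col 4] DLV: children DL:{A,G}, V:{G} ∩→ {G}; cost 0
[col 4] DLRV: children DLV:{G}, R:{A} ∪→ {A,G}; cost 1
[col 5] DL: children D:{C}, L:{T} ∪→ {C,T}; cost 1
[col 5] DLV: children DL:{C,T}, V:{A} ∪→ {A,C,T}; cost 1
[col 5] DLRV: children DLV:{A,C,T}, R:{A} ∩→ {A}; cost 0
[col 6] DL: children D:{C}, L:{T} ∪→ {C,T}; cost 1
[col 6] DLV: children DL:{C,T}, V:{A} ∪→ {A,C,T}; cost 1
[col 6] DLRV: children DLV:{A,C,T}, R:{A} ∩→ {A}; cost 0
[col 7] DL: children D:{C}, L:{C} ∩→ {C}; cost 0
[col 7] DLV: children DL:{C}, V:{T} ∪→ {C,T}; cost 1
[col 7] DLRV: children DLV:{C,T}, R:{T} ∩→ {T}; cost 0
per-site changes: [3, 1, 3, 2, 2, 2, 2, 1]; total = 16

A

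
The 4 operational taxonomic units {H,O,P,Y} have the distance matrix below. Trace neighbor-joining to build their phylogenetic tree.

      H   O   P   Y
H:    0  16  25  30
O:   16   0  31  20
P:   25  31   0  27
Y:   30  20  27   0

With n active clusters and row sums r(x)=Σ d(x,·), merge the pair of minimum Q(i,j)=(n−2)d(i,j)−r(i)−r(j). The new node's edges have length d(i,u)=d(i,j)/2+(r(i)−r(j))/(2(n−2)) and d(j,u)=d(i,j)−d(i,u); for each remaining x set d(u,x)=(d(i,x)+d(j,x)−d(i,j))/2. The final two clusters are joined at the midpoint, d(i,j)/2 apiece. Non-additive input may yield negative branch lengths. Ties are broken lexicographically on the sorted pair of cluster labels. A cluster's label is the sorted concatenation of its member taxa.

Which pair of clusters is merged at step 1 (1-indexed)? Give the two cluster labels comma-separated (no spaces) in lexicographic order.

H,O

1. join H+O (d=16, Q=-106) ⇒ HO; edges |H|=9, |O|=7
  updated: d(HO,P)=20, d(HO,Y)=17
2. join HO+P (d=20, Q=-64) ⇒ HOP; edges |HO|=5, |P|=15
  updated: d(HOP,Y)=12
3. join HOP+Y (d=12) ⇒ HOPY; edges |HOP|=6, |Y|=6
final tree: (((H:9,O:7):5,P:15):6,Y:6)
total length: 48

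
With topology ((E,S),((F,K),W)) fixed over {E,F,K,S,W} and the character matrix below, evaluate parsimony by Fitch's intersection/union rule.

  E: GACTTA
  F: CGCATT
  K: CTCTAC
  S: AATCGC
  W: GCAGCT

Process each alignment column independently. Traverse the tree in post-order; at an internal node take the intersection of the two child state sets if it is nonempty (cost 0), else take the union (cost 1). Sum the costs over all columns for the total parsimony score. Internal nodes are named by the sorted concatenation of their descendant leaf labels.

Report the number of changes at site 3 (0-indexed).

3

[col 0] ES: children E:{G}, S:{A} ∪→ {A,G}; cost 1
[col 0] FK: children F:{C}, K:{C} ∩→ {C}; cost 0
[col 0] FKW: children FK:{C}, W:{G} ∪→ {C,G}; cost 1
[col 0] EFKSW: children ES:{A,G}, FKW:{C,G} ∩→ {G}; cost 0
[col 1] ES: children E:{A}, S:{A} ∩→ {A}; cost 0
[col 1] FK: children F:{G}, K:{T} ∪→ {G,T}; cost 1
[col 1] FKW: children FK:{G,T}, W:{C} ∪→ {C,G,T}; cost 1
[col 1] EFKSW: children ES:{A}, FKW:{C,G,T} ∪→ {A,C,G,T}; cost 1
[col 2] ES: children E:{C}, S:{T} ∪→ {C,T}; cost 1
[col 2] FK: children F:{C}, K:{C} ∩→ {C}; cost 0
[col 2] FKW: children FK:{C}, W:{A} ∪→ {A,C}; cost 1
[col 2] EFKSW: children ES:{C,T}, FKW:{A,C} ∩→ {C}; cost 0
[col 3] ES: children E:{T}, S:{C} ∪→ {C,T}; cost 1
[col 3] FK: children F:{A}, K:{T} ∪→ {A,T}; cost 1
[col 3] FKW: children FK:{A,T}, W:{G} ∪→ {A,G,T}; cost 1
[col 3] EFKSW: children ES:{C,T}, FKW:{A,G,T} ∩→ {T}; cost 0
[col 4] ES: children E:{T}, S:{G} ∪→ {G,T}; cost 1
[col 4] FK: children F:{T}, K:{A} ∪→ {A,T}; cost 1
[col 4] FKW: children FK:{A,T}, W:{C} ∪→ {A,C,T}; cost 1
[col 4] EFKSW: children ES:{G,T}, FKW:{A,C,T} ∩→ {T}; cost 0
[col 5] ES: children E:{A}, S:{C} ∪→ {A,C}; cost 1
[col 5] FK: children F:{T}, K:{C} ∪→ {C,T}; cost 1
[col 5] FKW: children FK:{C,T}, W:{T} ∩→ {T}; cost 0
[col 5] EFKSW: children ES:{A,C}, FKW:{T} ∪→ {A,C,T}; cost 1
per-site changes: [2, 3, 2, 3, 3, 3]; total = 16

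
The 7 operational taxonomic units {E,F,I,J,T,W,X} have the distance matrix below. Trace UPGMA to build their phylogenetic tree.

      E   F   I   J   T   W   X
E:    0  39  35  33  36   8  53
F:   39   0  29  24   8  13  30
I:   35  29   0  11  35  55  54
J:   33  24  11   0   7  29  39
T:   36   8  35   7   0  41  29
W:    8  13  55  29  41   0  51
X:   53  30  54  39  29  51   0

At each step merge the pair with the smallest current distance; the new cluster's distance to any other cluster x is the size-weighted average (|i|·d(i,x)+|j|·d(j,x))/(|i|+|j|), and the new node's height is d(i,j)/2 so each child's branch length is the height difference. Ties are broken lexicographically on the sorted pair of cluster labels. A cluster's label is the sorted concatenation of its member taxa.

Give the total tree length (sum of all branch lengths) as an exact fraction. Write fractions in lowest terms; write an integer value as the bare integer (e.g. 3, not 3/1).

iteration 1: select J,T (d=7); attach at lengths (7/2, 7/2); label the merged cluster JT
  updated: d(E,JT)=69/2, d(F,JT)=16, d(I,JT)=23, d(JT,W)=35, d(JT,X)=34
iteration 2: select E,W (d=8); attach at lengths (4, 4); label the merged cluster EW
  updated: d(EW,F)=26, d(EW,I)=45, d(EW,JT)=139/4, d(EW,X)=52
iteration 3: select F,JT (d=16); attach at lengths (8, 9/2); label the merged cluster FJT
  updated: d(EW,FJT)=191/6, d(FJT,I)=25, d(FJT,X)=98/3
iteration 4: select FJT,I (d=25); attach at lengths (9/2, 25/2); label the merged cluster FIJT
  updated: d(EW,FIJT)=281/8, d(FIJT,X)=38
iteration 5: select EW,FIJT (d=281/8); attach at lengths (217/16, 81/16); label the merged cluster EFIJTW
  updated: d(EFIJTW,X)=128/3
iteration 6: select EFIJTW,X (d=128/3); attach at lengths (181/48, 64/3); label the merged cluster EFIJTWX
final tree: (((E:4,W:4):217/16,((F:8,(J:7/2,T:7/2):9/2):9/2,I:25/2):81/16):181/48,X:64/3)
total length: 4235/48

4235/48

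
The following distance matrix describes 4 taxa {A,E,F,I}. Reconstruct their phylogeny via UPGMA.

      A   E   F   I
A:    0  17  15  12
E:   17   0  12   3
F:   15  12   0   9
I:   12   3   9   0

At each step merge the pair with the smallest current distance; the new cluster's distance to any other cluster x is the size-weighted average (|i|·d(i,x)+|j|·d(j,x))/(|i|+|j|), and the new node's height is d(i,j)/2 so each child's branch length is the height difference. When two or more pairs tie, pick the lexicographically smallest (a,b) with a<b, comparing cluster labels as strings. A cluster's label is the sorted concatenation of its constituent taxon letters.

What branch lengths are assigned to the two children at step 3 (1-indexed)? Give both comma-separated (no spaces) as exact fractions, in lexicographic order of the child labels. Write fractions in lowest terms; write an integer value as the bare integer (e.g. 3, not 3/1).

iteration 1: select E,I (d=3); attach at lengths (3/2, 3/2); label the merged cluster EI
  updated: d(A,EI)=29/2, d(EI,F)=21/2
iteration 2: select EI,F (d=21/2); attach at lengths (15/4, 21/4); label the merged cluster EFI
  updated: d(A,EFI)=44/3
iteration 3: select A,EFI (d=44/3); attach at lengths (22/3, 25/12); label the merged cluster AEFI
final tree: (A:22/3,((E:3/2,I:3/2):15/4,F:21/4):25/12)
total length: 257/12

22/3,25/12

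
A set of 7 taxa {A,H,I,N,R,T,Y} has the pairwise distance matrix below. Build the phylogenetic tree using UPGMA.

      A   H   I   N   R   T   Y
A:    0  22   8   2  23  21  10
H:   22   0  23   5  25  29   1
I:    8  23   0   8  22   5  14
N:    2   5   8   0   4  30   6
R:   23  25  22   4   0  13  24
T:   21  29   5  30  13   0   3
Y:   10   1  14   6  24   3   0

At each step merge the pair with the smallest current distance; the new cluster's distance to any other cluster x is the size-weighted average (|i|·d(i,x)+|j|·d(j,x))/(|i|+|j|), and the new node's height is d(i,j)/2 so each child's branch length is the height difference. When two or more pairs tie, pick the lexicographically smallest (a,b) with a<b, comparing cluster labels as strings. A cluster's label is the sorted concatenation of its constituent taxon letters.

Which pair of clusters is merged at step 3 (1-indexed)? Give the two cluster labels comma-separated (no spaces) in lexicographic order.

I,T

step 1: merge (H,Y) at d=1; branch lengths H→1/2, Y→1/2; new cluster HY
  updated: d(A,HY)=16, d(HY,I)=37/2, d(HY,N)=11/2, d(HY,R)=49/2, d(HY,T)=16
step 2: merge (A,N) at d=2; branch lengths A→1, N→1; new cluster AN
  updated: d(AN,HY)=43/4, d(AN,I)=8, d(AN,R)=27/2, d(AN,T)=51/2
step 3: merge (I,T) at d=5; branch lengths I→5/2, T→5/2; new cluster IT
  updated: d(AN,IT)=67/4, d(HY,IT)=69/4, d(IT,R)=35/2
step 4: merge (AN,HY) at d=43/4; branch lengths AN→35/8, HY→39/8; new cluster AHNY
  updated: d(AHNY,IT)=17, d(AHNY,R)=19
step 5: merge (AHNY,IT) at d=17; branch lengths AHNY→25/8, IT→6; new cluster AHINTY
  updated: d(AHINTY,R)=37/2
step 6: merge (AHINTY,R) at d=37/2; branch lengths AHINTY→3/4, R→37/4; new cluster AHINRTY
final tree: ((((A:1,N:1):35/8,(H:1/2,Y:1/2):39/8):25/8,(I:5/2,T:5/2):6):3/4,R:37/4)
total length: 291/8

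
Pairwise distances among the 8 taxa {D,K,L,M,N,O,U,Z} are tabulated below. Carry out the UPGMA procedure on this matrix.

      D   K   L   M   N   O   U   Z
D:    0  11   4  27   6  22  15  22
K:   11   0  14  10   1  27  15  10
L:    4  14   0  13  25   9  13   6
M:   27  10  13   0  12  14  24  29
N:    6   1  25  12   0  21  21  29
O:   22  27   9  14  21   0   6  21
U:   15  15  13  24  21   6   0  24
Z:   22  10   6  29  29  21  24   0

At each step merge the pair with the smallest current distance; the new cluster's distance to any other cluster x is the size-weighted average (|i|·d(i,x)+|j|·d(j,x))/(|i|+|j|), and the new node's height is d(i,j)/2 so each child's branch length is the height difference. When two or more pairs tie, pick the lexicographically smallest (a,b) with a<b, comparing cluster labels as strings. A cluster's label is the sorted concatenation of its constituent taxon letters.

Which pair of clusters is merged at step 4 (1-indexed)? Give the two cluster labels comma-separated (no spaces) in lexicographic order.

KN,M

step 1: merge (K,N) at d=1; branch lengths K→1/2, N→1/2; new cluster KN
  updated: d(D,KN)=17/2, d(KN,L)=39/2, d(KN,M)=11, d(KN,O)=24, d(KN,U)=18, d(KN,Z)=39/2
step 2: merge (D,L) at d=4; branch lengths D→2, L→2; new cluster DL
  updated: d(DL,KN)=14, d(DL,M)=20, d(DL,O)=31/2, d(DL,U)=14, d(DL,Z)=14
step 3: merge (O,U) at d=6; branch lengths O→3, U→3; new cluster OU
  updated: d(DL,OU)=59/4, d(KN,OU)=21, d(M,OU)=19, d(OU,Z)=45/2
step 4: merge (KN,M) at d=11; branch lengths KN→5, M→11/2; new cluster KMN
  updated: d(DL,KMN)=16, d(KMN,OU)=61/3, d(KMN,Z)=68/3
step 5: merge (DL,Z) at d=14; branch lengths DL→5, Z→7; new cluster DLZ
  updated: d(DLZ,KMN)=164/9, d(DLZ,OU)=52/3
step 6: merge (DLZ,OU) at d=52/3; branch lengths DLZ→5/3, OU→17/3; new cluster DLOUZ
  updated: d(DLOUZ,KMN)=286/15
step 7: merge (DLOUZ,KMN) at d=286/15; branch lengths DLOUZ→13/15, KMN→121/30; new cluster DKLMNOUZ
final tree: ((((D:2,L:2):5,Z:7):5/3,(O:3,U:3):17/3):13/15,((K:1/2,N:1/2):5,M:11/2):121/30)
total length: 686/15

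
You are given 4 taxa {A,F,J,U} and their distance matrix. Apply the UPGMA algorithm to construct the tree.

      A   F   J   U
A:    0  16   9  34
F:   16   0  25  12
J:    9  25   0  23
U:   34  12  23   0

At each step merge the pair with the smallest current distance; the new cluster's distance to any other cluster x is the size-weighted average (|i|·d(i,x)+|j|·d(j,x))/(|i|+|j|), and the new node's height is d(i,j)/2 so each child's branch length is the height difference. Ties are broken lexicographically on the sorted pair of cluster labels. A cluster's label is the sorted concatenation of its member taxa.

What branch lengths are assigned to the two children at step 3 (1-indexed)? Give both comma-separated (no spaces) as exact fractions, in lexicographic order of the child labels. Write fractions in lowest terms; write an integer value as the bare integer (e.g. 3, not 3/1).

31/4,25/4

1. join A+J (d=9) ⇒ AJ; edges |A|=9/2, |J|=9/2
  updated: d(AJ,F)=41/2, d(AJ,U)=57/2
2. join F+U (d=12) ⇒ FU; edges |F|=6, |U|=6
  updated: d(AJ,FU)=49/2
3. join AJ+FU (d=49/2) ⇒ AFJU; edges |AJ|=31/4, |FU|=25/4
final tree: ((A:9/2,J:9/2):31/4,(F:6,U:6):25/4)
total length: 35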